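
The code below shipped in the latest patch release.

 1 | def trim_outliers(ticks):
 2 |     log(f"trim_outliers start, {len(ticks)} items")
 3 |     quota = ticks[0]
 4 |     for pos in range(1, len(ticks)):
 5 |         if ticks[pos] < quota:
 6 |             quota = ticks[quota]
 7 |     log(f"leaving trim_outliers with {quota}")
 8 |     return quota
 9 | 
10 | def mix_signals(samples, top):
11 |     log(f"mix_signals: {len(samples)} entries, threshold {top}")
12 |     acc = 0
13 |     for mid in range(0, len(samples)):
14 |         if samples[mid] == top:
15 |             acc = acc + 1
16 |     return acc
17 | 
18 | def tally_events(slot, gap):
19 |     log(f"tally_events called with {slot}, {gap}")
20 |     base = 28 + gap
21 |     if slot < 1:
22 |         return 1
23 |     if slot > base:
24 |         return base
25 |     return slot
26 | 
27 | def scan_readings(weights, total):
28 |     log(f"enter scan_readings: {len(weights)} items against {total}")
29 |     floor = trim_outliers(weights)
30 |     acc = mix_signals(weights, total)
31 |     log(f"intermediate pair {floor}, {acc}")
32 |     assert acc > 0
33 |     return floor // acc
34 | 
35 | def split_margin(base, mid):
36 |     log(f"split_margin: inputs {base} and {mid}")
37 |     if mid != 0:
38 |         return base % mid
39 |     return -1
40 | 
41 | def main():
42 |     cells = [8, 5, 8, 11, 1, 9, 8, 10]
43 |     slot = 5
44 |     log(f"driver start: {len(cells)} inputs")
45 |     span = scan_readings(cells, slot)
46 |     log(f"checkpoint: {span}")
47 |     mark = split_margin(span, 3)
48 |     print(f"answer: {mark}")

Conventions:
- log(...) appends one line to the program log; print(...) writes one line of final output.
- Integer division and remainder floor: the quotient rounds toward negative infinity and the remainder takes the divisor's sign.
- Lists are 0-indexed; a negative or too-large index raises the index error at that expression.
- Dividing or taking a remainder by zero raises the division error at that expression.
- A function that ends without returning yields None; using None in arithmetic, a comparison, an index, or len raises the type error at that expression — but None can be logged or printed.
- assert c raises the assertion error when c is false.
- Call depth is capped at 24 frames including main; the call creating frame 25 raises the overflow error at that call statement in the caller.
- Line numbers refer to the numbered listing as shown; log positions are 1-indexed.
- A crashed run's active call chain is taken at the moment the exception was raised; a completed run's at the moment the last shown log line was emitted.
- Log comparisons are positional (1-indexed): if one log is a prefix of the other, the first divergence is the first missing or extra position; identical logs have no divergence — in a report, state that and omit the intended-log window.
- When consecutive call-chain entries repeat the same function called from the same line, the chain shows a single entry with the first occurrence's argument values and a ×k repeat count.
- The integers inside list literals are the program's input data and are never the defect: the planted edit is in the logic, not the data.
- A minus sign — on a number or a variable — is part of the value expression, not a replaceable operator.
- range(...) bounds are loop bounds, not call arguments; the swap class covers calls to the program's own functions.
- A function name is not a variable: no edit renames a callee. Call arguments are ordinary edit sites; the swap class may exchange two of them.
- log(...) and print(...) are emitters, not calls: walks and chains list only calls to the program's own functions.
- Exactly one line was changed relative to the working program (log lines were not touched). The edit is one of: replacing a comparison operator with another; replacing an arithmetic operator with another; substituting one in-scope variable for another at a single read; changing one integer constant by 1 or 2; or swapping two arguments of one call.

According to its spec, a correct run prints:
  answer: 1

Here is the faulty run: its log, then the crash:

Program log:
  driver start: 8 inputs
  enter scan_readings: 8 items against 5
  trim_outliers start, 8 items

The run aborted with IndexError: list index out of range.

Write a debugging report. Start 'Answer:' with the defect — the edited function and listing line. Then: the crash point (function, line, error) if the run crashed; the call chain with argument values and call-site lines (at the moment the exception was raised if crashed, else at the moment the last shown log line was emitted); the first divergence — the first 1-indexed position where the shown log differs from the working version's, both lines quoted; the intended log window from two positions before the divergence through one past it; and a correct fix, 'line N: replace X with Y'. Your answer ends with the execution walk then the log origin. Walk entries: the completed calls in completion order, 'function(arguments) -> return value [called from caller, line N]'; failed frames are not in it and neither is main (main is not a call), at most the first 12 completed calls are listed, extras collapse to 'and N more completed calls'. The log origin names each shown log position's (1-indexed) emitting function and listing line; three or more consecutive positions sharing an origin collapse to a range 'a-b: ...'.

Answer: the defect is in trim_outliers at line 6.
The tell: A complete run would log 'leaving trim_outliers with 1' next, but this one stopped at 3 lines.
Crash: trim_outliers, line 6, IndexError.
Call chain: main -> scan_readings([8, 5, 8, 11, 1, 9, 8, 10], 5) (called at line 45) -> trim_outliers([8, 5, 8, 11, 1, 9, 8, 10]) (called at line 29).
First divergence: position 4; the shown log stops at 3 lines while the working version next logs 'leaving trim_outliers with 1'.
Intended log window:
  2: enter scan_readings: 8 items against 5
  3: trim_outliers start, 8 items
  4: leaving trim_outliers with 1
  5: mix_signals: 8 entries, threshold 5
Execution walk:
  (no call completed)
Origin of each log line:
  1: from main, line 44
  2: from scan_readings, line 28
  3: from trim_outliers, line 2
A correct fix: line 6: replace `ticks[quota]` with `ticks[pos]`.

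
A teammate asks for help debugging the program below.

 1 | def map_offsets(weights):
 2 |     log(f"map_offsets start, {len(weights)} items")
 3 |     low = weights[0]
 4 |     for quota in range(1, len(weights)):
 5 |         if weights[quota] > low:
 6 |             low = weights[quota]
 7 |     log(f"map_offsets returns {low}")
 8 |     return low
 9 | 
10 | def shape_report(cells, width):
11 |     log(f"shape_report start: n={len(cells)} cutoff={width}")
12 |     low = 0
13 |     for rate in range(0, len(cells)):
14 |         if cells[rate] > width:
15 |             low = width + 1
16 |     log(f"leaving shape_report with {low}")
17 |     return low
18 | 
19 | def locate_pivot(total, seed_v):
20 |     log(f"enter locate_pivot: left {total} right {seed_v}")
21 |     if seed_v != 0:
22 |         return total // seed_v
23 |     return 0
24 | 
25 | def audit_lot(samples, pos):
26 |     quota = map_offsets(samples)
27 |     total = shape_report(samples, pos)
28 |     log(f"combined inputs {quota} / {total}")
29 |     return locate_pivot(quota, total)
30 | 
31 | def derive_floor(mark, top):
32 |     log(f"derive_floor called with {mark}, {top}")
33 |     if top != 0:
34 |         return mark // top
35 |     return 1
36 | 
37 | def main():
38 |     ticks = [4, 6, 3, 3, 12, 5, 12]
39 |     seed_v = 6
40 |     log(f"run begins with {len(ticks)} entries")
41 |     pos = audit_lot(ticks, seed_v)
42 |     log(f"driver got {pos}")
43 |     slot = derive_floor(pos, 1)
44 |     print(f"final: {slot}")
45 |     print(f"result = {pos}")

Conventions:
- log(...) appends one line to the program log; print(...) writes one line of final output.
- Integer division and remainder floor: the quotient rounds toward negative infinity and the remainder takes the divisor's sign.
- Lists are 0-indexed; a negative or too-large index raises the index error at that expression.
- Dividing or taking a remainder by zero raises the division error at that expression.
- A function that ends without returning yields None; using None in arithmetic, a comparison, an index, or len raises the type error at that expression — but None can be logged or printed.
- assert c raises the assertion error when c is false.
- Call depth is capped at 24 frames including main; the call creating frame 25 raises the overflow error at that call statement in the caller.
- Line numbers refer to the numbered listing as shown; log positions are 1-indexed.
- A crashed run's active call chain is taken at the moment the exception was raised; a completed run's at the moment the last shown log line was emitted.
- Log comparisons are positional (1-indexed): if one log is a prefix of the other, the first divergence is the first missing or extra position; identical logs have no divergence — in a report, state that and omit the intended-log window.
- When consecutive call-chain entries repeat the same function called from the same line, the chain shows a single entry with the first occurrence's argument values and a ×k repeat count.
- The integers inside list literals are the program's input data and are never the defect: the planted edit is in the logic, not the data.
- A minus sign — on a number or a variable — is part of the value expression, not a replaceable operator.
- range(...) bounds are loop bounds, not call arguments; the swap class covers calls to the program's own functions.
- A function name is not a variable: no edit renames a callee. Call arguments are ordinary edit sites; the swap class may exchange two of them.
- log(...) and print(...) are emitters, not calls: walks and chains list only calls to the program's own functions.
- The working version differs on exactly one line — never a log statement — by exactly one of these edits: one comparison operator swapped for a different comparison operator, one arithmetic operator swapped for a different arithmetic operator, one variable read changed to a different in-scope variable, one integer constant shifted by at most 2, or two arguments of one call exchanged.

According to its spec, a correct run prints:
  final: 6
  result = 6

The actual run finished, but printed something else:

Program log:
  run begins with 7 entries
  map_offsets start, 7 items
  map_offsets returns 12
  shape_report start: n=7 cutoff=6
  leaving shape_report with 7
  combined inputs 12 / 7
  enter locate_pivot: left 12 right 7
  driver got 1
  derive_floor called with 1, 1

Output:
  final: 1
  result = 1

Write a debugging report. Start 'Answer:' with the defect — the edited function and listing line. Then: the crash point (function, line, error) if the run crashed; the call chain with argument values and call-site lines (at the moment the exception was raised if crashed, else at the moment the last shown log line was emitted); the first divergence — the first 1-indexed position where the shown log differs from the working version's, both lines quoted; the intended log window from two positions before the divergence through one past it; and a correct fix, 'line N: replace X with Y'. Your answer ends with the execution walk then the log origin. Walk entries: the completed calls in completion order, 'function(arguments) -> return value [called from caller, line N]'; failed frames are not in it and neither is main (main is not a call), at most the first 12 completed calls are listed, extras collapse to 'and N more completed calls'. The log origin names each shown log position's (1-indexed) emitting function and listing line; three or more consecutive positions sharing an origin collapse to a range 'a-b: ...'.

Answer: the defect is in shape_report at line 15.
Core observation: Position 5 is the first bad log line: 'leaving shape_report with 7' should read 'leaving shape_report with 2'.
Call chain: main -> derive_floor(1, 1) (called at line 43).
First divergence: at position 5 the run shows 'leaving shape_report with 7' where the working version logs 'leaving shape_report with 2'.
Intended log window:
  3: map_offsets returns 12
  4: shape_report start: n=7 cutoff=6
  5: leaving shape_report with 2
  6: combined inputs 12 / 2
Execution walk:
  map_offsets([4, 6, 3, 3, 12, 5, 12]) -> 12  [called from audit_lot, line 26]
  shape_report([4, 6, 3, 3, 12, 5, 12], 6) -> 7  [called from audit_lot, line 27]
  locate_pivot(12, 7) -> 1  [called from audit_lot, line 29]
  audit_lot([4, 6, 3, 3, 12, 5, 12], 6) -> 1  [called from main, line 41]
  derive_floor(1, 1) -> 1  [called from main, line 43]
Log origin:
  1 — main, line 40
  2 — map_offsets, line 2
  3 — map_offsets, line 7
  4 — shape_report, line 11
  5 — shape_report, line 16
  6 — audit_lot, line 28
  7 — locate_pivot, line 20
  8 — main, line 42
  9 — derive_floor, line 32
A correct fix: line 15: replace `width` with `low`.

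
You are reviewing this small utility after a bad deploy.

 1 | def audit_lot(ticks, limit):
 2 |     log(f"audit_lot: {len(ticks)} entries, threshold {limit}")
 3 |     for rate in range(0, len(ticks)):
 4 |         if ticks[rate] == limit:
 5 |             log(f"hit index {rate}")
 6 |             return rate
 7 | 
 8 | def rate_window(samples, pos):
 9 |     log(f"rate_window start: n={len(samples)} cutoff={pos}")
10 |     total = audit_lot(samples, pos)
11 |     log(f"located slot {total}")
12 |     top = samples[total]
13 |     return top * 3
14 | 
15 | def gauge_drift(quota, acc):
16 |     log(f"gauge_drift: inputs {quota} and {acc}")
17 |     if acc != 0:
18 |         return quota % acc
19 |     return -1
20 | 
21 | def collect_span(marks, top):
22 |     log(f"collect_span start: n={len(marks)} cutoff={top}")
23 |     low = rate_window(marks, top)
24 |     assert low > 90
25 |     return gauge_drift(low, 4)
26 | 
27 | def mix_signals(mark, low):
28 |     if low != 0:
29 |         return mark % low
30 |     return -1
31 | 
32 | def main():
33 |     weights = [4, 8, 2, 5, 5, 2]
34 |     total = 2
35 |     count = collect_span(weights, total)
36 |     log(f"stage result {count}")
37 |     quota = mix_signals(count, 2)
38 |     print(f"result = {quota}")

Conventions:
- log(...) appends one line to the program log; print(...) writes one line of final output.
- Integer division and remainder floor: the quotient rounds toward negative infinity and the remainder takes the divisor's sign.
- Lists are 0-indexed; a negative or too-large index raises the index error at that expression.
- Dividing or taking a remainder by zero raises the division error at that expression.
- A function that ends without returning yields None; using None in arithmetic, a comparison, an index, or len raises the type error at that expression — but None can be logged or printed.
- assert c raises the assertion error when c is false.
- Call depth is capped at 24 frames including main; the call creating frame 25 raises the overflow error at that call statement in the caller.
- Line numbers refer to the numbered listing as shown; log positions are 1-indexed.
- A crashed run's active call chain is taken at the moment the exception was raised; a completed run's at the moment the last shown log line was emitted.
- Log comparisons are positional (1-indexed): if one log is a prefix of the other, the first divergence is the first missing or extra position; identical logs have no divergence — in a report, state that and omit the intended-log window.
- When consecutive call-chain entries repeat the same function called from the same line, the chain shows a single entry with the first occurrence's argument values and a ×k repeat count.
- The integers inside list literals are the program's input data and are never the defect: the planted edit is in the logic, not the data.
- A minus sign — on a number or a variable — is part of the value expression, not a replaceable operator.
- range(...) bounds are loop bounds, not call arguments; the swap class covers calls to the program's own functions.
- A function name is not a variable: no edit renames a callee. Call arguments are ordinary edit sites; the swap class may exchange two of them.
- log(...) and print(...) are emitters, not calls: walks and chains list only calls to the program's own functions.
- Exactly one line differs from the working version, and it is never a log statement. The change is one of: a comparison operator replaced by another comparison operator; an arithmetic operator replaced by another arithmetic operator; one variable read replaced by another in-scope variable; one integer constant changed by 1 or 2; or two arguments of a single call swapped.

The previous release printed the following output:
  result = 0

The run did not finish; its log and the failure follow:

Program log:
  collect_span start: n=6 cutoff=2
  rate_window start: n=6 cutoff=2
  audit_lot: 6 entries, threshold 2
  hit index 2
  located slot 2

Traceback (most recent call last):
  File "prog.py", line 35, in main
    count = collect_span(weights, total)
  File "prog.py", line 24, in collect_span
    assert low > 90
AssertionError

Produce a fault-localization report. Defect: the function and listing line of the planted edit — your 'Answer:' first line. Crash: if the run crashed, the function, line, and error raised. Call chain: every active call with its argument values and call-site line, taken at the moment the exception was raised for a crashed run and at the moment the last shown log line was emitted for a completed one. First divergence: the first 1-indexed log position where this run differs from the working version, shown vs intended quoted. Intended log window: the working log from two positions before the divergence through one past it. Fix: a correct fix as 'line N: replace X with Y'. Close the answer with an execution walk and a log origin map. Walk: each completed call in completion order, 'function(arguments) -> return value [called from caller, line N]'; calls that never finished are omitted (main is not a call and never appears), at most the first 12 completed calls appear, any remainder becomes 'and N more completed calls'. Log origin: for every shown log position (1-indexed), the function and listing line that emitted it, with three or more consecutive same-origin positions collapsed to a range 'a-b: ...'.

Answer: the defect is in collect_span at line 24.
Core observation: The log ends early — 5 lines, where the working version next logs 'gauge_drift: inputs 6 and 4'.
Crash: collect_span, line 24, AssertionError.
Call chain: main -> collect_span([4, 8, 2, 5, 5, 2], 2) (called at line 35).
First divergence: position 6 — the faulty run's log ends after 5 lines; the working version continues with 'gauge_drift: inputs 6 and 4'.
Intended log window:
  4: hit index 2
  5: located slot 2
  6: gauge_drift: inputs 6 and 4
  7: stage result 2
Execution walk:
  audit_lot([4, 8, 2, 5, 5, 2], 2) -> 2  [called from rate_window, line 10]
  rate_window([4, 8, 2, 5, 5, 2], 2) -> 6  [called from collect_span, line 23]
Log origins:
  1: emitted by collect_span (line 22)
  2: emitted by rate_window (line 9)
  3: emitted by audit_lot (line 2)
  4: emitted by audit_lot (line 5)
  5: emitted by rate_window (line 11)
A correct fix: line 24: replace `>` with `<=`.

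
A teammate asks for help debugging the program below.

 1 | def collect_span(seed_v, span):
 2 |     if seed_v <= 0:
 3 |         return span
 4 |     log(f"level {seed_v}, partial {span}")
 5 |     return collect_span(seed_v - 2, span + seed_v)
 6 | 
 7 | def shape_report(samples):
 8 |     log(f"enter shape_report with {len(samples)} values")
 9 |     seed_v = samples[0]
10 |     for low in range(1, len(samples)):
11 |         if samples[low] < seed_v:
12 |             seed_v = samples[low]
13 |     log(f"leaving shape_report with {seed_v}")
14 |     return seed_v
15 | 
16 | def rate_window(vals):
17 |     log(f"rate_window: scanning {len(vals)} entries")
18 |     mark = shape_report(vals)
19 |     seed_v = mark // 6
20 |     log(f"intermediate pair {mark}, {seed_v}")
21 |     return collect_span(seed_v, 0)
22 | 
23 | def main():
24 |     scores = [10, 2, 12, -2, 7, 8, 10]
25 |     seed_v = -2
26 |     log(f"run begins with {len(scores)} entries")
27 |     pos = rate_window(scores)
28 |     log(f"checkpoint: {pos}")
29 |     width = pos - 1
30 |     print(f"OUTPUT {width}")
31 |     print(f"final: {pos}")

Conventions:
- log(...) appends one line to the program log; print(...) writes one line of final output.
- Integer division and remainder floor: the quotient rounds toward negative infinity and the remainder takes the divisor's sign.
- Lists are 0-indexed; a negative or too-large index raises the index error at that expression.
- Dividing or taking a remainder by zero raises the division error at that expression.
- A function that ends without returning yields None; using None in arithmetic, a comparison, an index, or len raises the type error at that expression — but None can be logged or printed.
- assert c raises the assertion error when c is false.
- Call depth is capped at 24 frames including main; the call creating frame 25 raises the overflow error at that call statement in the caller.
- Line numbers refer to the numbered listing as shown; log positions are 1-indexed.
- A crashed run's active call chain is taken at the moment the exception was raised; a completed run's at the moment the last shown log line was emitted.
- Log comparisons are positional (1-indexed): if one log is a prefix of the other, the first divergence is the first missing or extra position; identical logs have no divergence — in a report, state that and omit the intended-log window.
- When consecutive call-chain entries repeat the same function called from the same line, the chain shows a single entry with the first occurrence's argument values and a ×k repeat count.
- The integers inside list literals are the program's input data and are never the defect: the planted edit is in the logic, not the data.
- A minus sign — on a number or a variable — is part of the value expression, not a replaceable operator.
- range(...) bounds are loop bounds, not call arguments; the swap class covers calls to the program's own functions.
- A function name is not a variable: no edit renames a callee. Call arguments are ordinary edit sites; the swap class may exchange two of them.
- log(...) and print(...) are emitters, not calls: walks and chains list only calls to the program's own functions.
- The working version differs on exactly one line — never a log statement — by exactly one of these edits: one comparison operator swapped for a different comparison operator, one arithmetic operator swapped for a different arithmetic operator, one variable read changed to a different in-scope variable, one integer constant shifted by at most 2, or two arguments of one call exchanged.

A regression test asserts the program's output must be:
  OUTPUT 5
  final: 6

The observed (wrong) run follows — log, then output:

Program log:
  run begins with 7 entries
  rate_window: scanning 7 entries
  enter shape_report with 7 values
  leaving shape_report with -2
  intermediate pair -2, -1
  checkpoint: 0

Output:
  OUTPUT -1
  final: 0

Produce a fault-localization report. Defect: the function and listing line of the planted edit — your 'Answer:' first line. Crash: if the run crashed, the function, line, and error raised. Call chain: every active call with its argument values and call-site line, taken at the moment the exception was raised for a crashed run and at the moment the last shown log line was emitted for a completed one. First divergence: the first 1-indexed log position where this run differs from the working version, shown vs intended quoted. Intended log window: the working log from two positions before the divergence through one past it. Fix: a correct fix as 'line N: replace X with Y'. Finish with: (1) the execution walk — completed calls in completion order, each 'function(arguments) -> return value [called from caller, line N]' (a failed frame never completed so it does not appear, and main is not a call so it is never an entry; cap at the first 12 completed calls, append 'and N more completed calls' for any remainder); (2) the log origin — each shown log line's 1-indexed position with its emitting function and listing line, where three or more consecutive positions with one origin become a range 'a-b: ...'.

Answer: the defect is in rate_window at line 19.
Core observation: Position 5 is the first bad log line: 'intermediate pair -2, -1' should read 'intermediate pair -2, 4'.
Call chain: main.
First divergence: position 5 — the shown line 'intermediate pair -2, -1' should read 'intermediate pair -2, 4'.
Intended log window:
  3: enter shape_report with 7 values
  4: leaving shape_report with -2
  5: intermediate pair -2, 4
  6: level 4, partial 0
Execution walk:
  shape_report([10, 2, 12, -2, 7, 8, 10]) -> -2  [called from rate_window, line 18]
  collect_span(-1, 0) -> 0  [called from rate_window, line 21]
  rate_window([10, 2, 12, -2, 7, 8, 10]) -> 0  [called from main, line 27]
Log origins:
  1 — main, line 26
  2 — rate_window, line 17
  3 — shape_report, line 8
  4 — shape_report, line 13
  5 — rate_window, line 20
  6 — main, line 28
A correct fix: line 19: replace `//` with `%`.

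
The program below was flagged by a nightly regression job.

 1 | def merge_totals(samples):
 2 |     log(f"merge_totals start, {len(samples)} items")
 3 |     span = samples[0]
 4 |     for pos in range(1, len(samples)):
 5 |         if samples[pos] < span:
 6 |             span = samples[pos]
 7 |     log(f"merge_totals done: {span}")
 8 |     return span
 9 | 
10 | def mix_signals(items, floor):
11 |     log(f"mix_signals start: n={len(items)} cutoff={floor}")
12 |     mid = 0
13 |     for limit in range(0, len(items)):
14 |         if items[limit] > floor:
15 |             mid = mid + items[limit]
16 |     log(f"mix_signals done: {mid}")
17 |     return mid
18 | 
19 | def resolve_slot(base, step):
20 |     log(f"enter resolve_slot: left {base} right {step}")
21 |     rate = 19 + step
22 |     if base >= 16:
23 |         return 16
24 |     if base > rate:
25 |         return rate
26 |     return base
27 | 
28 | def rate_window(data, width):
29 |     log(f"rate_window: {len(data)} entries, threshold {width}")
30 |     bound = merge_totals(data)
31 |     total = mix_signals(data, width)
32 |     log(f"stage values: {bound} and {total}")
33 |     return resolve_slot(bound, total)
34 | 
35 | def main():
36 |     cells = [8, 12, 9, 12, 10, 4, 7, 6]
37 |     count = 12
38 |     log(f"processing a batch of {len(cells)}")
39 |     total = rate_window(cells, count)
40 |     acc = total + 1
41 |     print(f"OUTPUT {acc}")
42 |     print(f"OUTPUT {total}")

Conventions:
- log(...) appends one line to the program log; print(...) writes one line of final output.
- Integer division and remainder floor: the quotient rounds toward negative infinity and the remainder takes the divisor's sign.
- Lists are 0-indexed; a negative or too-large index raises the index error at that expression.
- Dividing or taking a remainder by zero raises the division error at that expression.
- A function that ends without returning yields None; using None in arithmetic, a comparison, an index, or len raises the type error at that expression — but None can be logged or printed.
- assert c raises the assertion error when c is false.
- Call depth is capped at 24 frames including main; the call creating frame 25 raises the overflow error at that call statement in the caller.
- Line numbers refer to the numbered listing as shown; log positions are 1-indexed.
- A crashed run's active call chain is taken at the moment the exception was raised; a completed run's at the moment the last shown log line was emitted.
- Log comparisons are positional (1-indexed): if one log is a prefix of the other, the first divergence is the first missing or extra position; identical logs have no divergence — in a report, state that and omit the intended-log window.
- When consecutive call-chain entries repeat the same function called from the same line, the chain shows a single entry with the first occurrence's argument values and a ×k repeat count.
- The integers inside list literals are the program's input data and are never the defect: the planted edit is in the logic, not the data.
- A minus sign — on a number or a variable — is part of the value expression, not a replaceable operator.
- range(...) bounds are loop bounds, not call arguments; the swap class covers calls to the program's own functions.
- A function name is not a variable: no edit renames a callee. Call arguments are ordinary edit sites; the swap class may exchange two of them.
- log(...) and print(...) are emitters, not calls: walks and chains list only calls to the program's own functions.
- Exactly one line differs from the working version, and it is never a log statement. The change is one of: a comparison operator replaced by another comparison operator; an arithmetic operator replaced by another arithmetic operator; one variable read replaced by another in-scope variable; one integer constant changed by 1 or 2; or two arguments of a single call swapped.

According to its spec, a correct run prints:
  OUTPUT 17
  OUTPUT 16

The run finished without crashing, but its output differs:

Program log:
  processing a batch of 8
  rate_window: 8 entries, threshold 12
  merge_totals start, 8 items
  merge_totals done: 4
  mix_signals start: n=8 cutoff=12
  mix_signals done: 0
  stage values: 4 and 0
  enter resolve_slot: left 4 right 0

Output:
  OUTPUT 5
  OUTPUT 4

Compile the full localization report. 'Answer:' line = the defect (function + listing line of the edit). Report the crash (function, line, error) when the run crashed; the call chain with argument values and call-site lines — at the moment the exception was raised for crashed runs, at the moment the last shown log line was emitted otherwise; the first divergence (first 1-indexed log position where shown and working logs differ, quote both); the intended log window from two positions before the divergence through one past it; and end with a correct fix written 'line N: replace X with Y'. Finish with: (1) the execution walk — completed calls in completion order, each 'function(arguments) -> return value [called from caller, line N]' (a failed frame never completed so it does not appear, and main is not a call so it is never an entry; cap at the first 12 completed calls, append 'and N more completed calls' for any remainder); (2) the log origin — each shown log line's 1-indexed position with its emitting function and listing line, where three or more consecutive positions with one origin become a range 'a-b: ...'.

Answer: the defect is in resolve_slot at line 22.
Key fact: The logs agree in full; only the final output differs.
Call chain: main -> rate_window([8, 12, 9, 12, 10, 4, 7, 6], 12) (called at line 39) -> resolve_slot(4, 0) (called at line 33).
First divergence: there is none — every log position agrees.
Execution walk:
  merge_totals([8, 12, 9, 12, 10, 4, 7, 6]) -> 4  [called from rate_window, line 30]
  mix_signals([8, 12, 9, 12, 10, 4, 7, 6], 12) -> 0  [called from rate_window, line 31]
  resolve_slot(4, 0) -> 4  [called from rate_window, line 33]
  rate_window([8, 12, 9, 12, 10, 4, 7, 6], 12) -> 4  [called from main, line 39]
Log origin:
  1: from main, line 38
  2: from rate_window, line 29
  3: from merge_totals, line 2
  4: from merge_totals, line 7
  5: from mix_signals, line 11
  6: from mix_signals, line 16
  7: from rate_window, line 32
  8: from resolve_slot, line 20
A correct fix: line 22: replace `>=` with `<`.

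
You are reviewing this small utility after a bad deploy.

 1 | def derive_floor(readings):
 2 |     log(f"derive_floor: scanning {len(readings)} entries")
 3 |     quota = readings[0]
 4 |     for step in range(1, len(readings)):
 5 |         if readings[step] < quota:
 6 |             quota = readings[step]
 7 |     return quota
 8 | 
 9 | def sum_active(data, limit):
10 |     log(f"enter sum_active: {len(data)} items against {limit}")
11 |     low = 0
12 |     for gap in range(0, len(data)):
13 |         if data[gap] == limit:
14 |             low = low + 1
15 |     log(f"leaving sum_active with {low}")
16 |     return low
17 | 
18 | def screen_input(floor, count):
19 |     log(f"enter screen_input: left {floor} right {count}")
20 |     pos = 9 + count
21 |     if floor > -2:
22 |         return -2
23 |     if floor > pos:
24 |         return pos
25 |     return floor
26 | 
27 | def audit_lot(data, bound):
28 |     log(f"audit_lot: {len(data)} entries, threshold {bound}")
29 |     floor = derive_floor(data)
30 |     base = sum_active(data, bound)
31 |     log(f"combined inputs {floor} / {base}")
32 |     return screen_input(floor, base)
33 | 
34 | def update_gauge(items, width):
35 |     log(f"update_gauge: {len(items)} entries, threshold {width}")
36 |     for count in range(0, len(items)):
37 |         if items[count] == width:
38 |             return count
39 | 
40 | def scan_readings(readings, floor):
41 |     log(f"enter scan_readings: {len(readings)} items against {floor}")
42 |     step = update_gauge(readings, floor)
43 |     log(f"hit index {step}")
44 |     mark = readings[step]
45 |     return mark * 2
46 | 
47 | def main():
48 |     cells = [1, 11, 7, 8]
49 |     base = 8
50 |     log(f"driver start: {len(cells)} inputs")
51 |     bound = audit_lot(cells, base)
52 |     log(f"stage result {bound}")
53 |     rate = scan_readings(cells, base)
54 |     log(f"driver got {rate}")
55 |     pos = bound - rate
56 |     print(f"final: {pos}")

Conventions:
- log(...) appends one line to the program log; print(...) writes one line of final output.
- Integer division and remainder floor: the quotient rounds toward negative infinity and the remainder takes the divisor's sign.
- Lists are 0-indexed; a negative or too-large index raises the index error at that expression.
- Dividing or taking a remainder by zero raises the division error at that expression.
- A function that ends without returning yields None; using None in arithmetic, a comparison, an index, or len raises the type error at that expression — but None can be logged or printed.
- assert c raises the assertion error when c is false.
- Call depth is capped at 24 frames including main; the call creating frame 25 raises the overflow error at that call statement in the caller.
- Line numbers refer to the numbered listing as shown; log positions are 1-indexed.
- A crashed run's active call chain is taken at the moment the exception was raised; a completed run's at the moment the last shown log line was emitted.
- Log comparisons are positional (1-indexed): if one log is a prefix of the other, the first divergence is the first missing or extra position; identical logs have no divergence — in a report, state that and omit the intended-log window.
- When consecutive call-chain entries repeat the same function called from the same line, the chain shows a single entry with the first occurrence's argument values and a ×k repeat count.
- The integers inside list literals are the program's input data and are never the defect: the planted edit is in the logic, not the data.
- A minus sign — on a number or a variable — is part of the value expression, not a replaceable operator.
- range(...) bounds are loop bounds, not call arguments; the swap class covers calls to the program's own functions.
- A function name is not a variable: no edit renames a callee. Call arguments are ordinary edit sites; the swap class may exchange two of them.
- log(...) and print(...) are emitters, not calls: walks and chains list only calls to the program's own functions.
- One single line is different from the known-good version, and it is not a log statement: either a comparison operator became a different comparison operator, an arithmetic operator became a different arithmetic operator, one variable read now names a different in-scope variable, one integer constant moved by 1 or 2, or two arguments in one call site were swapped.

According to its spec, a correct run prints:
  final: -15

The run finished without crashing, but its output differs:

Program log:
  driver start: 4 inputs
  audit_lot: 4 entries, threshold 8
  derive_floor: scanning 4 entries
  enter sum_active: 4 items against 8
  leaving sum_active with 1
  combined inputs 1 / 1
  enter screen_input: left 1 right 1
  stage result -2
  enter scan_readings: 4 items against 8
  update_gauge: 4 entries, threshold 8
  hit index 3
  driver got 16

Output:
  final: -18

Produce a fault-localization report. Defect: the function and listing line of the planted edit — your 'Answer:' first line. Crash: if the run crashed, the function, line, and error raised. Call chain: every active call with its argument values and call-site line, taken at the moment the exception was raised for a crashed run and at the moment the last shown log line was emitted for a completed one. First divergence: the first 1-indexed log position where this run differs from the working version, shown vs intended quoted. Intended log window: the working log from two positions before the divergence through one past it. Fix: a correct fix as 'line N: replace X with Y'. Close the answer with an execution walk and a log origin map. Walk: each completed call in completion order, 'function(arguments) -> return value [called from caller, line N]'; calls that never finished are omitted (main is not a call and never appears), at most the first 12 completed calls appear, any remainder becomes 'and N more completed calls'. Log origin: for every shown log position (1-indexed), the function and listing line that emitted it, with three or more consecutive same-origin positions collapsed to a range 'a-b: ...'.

Answer: the defect is in screen_input at line 21.
Core observation: Everything matches until log position 8, which reads 'stage result -2' in place of 'stage result 1'.
Call chain: main.
First divergence: at position 8 the run shows 'stage result -2' where the working version logs 'stage result 1'.
Intended log window:
  6: combined inputs 1 / 1
  7: enter screen_input: left 1 right 1
  8: stage result 1
  9: enter scan_readings: 4 items against 8
Execution walk:
  derive_floor([1, 11, 7, 8]) -> 1  [called from audit_lot, line 29]
  sum_active([1, 11, 7, 8], 8) -> 1  [called from audit_lot, line 30]
  screen_input(1, 1) -> -2  [called from audit_lot, line 32]
  audit_lot([1, 11, 7, 8], 8) -> -2  [called from main, line 51]
  update_gauge([1, 11, 7, 8], 8) -> 3  [called from scan_readings, line 42]
  scan_readings([1, 11, 7, 8], 8) -> 16  [called from main, line 53]
Log line origins:
  1 — main, line 50
  2 — audit_lot, line 28
  3 — derive_floor, line 2
  4 — sum_active, line 10
  5 — sum_active, line 15
  6 — audit_lot, line 31
  7 — screen_input, line 19
  8 — main, line 52
  9 — scan_readings, line 41
  10 — update_gauge, line 35
  11 — scan_readings, line 43
  12 — main, line 54
A correct fix: line 21: replace `>` with `<`.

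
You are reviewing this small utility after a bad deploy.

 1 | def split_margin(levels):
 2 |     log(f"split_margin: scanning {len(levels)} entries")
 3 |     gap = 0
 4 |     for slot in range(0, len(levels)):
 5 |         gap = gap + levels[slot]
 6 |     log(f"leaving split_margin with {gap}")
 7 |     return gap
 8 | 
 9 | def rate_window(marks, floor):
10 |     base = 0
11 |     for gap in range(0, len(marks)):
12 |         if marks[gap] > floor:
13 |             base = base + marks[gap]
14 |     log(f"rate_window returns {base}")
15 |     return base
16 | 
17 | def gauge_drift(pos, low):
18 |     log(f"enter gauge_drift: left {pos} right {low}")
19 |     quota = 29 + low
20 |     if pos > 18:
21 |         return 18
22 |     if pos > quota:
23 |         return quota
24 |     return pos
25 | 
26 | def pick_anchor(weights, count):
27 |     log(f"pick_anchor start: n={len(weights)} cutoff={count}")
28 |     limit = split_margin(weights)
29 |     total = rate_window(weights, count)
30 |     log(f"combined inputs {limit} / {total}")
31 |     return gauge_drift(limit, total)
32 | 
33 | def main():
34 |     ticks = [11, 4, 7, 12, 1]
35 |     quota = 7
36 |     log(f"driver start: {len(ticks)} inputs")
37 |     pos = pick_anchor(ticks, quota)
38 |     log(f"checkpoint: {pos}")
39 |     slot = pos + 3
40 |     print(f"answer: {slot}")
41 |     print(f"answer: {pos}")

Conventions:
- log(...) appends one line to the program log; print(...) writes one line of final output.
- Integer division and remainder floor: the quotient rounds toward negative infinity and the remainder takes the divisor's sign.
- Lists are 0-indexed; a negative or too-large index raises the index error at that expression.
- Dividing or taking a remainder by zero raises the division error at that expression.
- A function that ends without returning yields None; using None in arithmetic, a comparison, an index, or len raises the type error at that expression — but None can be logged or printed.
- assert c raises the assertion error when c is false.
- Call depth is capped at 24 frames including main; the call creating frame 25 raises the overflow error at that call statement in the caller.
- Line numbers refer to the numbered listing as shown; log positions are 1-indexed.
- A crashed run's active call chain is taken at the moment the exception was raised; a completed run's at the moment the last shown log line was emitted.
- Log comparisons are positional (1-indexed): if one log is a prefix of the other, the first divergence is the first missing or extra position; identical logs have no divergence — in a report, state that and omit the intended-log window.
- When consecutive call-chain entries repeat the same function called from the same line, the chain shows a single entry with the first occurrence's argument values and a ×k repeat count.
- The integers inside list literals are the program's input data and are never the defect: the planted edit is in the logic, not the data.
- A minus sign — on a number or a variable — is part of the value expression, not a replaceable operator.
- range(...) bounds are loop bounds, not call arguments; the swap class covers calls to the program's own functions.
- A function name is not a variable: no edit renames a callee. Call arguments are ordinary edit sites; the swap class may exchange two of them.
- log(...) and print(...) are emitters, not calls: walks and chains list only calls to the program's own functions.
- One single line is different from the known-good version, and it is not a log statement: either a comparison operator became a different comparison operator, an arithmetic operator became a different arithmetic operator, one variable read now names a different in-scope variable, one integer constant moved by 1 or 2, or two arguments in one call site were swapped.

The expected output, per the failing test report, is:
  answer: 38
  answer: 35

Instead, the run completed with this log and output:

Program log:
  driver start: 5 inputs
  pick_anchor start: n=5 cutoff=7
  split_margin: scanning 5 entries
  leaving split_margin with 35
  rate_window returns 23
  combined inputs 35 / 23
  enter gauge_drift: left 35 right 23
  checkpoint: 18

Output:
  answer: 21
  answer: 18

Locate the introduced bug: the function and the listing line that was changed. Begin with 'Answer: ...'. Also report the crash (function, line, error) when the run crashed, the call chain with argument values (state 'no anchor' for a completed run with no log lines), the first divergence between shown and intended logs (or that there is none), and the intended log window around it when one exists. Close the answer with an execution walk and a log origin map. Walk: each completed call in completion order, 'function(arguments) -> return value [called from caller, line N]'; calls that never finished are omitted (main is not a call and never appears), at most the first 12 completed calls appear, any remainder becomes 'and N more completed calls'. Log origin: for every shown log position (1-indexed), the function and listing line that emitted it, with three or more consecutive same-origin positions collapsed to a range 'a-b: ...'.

Answer: the defect is in gauge_drift at line 20.
Core observation: At log position 8 the runs split — shown 'checkpoint: 18', but the working version logs 'checkpoint: 35'.
Call chain: main.
First divergence: position 8 — the shown line 'checkpoint: 18' should read 'checkpoint: 35'.
Intended log window:
  6: combined inputs 35 / 23
  7: enter gauge_drift: left 35 right 23
  8: checkpoint: 35
Execution walk:
  split_margin([11, 4, 7, 12, 1]) -> 35  [called from pick_anchor, line 28]
  rate_window([11, 4, 7, 12, 1], 7) -> 23  [called from pick_anchor, line 29]
  gauge_drift(35, 23) -> 18  [called from pick_anchor, line 31]
  pick_anchor([11, 4, 7, 12, 1], 7) -> 18  [called from main, line 37]
Log origin:
  1: emitted by main (line 36)
  2: emitted by pick_anchor (line 27)
  3: emitted by split_margin (line 2)
  4: emitted by split_margin (line 6)
  5: emitted by rate_window (line 14)
  6: emitted by pick_anchor (line 30)
  7: emitted by gauge_drift (line 18)
  8: emitted by main (line 38)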